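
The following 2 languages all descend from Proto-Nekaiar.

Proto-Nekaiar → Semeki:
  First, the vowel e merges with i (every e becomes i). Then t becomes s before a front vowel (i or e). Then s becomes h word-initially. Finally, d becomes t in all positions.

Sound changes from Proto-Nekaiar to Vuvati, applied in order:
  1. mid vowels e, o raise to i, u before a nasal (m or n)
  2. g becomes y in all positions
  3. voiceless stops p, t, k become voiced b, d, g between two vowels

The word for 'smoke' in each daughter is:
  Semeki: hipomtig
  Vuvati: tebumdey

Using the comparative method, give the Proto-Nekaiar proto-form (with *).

Position 6: Semeki has t, Vuvati has d. Taking the neighbouring segments as reconstructed: Semeki t can only go back to *d; Vuvati d can only go back to *d — the one source consistent with every daughter is *d.
Position 3: Semeki has p, Vuvati has b. Semeki preserves p here (none of its changes turn any other segment into p), so the proto-segment is *p.
Position 4: Semeki has o, Vuvati has u. Semeki preserves o here (none of its changes turn any other segment into o), so the proto-segment is *o.
This points to *tepomdeg. Verify forward in each daughter:
Semeki: *tepomdeg
  tepomdeg → tipomdig   [vowel merger]
  tipomdig → sipomdig   [palatalisation]
  sipomdig → hipomdig   [debuccalisation]
  hipomdig → hipomtig   [unconditioned shift]
  giving Semeki hipomtig.
Vuvati: *tepomdeg
  tepomdeg → tepumdeg   [pre-nasal raising]
  tepumdeg → tepumdey   [unconditioned shift]
  tepumdey → tebumdey   [intervocalic voicing]
  giving Vuvati tebumdey.
Only *tepomdeg yields all of Semeki hipomtig, Vuvati tebumdey.

*tepomdeg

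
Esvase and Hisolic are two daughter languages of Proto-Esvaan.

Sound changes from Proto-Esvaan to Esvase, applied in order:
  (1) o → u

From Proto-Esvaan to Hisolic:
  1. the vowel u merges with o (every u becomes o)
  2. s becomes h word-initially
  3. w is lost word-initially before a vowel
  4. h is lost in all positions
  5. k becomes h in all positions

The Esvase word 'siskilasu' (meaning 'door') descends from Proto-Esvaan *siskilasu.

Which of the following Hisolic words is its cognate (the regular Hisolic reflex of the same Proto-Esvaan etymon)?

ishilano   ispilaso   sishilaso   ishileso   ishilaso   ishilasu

ishilaso

Hisolic: *siskilasu
  siskilasu → siskilaso   [vowel merger]
  siskilaso → hiskilaso   [debuccalisation]
  hiskilaso (rule 3 does not apply)
  hiskilaso → iskilaso   [h-loss]
  iskilaso → ishilaso   [unconditioned shift]
  giving Hisolic ishilaso.
Only 'ishilaso' matches the regular Hisolic development of *siskilasu.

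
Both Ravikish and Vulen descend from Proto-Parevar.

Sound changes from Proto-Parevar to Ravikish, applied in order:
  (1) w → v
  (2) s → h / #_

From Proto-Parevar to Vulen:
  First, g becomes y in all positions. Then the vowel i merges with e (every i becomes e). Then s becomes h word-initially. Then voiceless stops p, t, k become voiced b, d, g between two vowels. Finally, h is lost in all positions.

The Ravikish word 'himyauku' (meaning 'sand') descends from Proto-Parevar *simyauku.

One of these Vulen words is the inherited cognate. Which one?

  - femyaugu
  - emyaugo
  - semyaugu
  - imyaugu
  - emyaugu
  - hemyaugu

Vulen: start from *simyauku.
  rule 1: no change — simyauku
  rule 2 (vowel merger): simyauku → semyauku
  rule 3 (debuccalisation): semyauku → hemyauku
  rule 4 (intervocalic voicing): hemyauku → hemyaugu
  rule 5 (h-loss): hemyaugu → emyaugu
  ⇒ Vulen emyaugu
Among the options, 'emyaugu' alone shows every Vulen change applied in order.

emyaugu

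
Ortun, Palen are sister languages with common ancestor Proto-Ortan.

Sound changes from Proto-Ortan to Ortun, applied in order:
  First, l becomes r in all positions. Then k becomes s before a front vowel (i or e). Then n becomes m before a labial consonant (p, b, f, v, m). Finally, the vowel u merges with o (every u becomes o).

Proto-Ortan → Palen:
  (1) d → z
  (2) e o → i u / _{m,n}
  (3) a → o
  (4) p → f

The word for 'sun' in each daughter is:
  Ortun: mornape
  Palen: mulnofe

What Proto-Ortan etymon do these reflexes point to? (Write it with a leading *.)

*mulnape

Position 5: Ortun has a, Palen has o. Ortun preserves a here (none of its changes turn any other segment into a), so the proto-segment is *a.
Position 2: Ortun has o, Palen has u. Taking the neighbouring segments as reconstructed: Ortun o could go back to *o or *u; Palen u can only go back to *u — the one source consistent with every daughter is *u.
Verify the candidate proto-form against each daughter:
Ortun: start from *mulnape.
  rule 1 (unconditioned shift): mulnape → murnape
  rule 2: no change — murnape
  rule 3: no change — murnape
  rule 4 (vowel merger): murnape → mornape
  ⇒ Ortun mornape
Palen: start from *mulnape.
  rule 1: no change — mulnape
  rule 2: no change — mulnape
  rule 3 (vowel merger): mulnape → mulnope
  rule 4 (unconditioned shift): mulnope → mulnofe
  ⇒ Palen mulnofe
No other proto-form is consistent with every reflex, so the reconstruction is *mulnape.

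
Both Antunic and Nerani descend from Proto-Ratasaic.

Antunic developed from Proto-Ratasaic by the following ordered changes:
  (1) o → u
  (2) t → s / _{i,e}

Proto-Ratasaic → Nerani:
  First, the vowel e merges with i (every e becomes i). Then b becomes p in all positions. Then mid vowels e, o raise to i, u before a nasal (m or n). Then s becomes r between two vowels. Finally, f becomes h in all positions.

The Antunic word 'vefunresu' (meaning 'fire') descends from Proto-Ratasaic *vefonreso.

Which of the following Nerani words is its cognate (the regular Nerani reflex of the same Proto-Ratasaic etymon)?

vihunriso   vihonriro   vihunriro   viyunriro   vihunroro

Nerani: start from *vefonreso.
  rule 1 (vowel merger): vefonreso → vifonriso
  rule 2: no change — vifonriso
  rule 3 (pre-nasal raising): vifonriso → vifunriso
  rule 4 (rhotacism): vifunriso → vifunriro
  rule 5 (unconditioned shift): vifunriro → vihunriro
  ⇒ Nerani vihunriro
Only 'vihunriro' matches the regular Nerani development of *vefonreso.

vihunriro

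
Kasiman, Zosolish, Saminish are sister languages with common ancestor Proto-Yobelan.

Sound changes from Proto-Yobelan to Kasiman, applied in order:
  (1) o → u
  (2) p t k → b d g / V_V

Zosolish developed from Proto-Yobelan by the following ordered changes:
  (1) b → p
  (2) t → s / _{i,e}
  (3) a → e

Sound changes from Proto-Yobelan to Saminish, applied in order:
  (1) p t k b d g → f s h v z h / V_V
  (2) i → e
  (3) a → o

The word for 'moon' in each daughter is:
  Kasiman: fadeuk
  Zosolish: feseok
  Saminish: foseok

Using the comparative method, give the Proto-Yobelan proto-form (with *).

Position 5: Kasiman has u, Zosolish has o, Saminish has o. Zosolish preserves o here (none of its changes turn any other segment into o), so the proto-segment is *o.
Position 2: Kasiman has a, Zosolish has e, Saminish has o. Kasiman preserves a here (none of its changes turn any other segment into a), so the proto-segment is *a.
This points to *fateok. Verify forward in each daughter:
Kasiman: *fateok
  fateok → fateuk   [vowel merger]
  fateuk → fadeuk   [intervocalic voicing]
  giving Kasiman fadeuk.
Zosolish: *fateok
  fateok (rule 1 does not apply)
  fateok → faseok   [palatalisation]
  faseok → feseok   [vowel merger]
  giving Zosolish feseok.
Saminish: *fateok > faseok > foseok  (by intervocalic lenition, vowel merger)
*fateok is the unique common source.

*fateok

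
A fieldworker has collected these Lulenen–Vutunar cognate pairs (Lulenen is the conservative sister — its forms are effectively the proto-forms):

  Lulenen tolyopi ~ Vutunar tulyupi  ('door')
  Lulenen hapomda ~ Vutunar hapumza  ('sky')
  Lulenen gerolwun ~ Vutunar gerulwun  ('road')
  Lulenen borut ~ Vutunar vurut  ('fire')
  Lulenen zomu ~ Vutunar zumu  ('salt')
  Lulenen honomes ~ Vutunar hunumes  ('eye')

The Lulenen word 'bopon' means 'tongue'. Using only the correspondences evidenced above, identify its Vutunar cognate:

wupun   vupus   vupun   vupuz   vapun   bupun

borut ~ vurut — Lulenen b corresponds to Vutunar v word-initially before a back vowel.
tolyopi ~ tulyupi — Lulenen o corresponds to Vutunar u after a consonant, before a labial obstruent.
honomes ~ hunumes — Lulenen o corresponds to Vutunar u after a consonant, before a nasal.
Applying these to Lulenen 'bopon':
  bopon → vopon   (b→v word-initially before a back vowel)
  vopon → vupon   (o→u after a consonant, before a labial obstruent)
  vupon → vupun   (o→u after a consonant, before a nasal)
So the Vutunar cognate is 'vupun'.

vupun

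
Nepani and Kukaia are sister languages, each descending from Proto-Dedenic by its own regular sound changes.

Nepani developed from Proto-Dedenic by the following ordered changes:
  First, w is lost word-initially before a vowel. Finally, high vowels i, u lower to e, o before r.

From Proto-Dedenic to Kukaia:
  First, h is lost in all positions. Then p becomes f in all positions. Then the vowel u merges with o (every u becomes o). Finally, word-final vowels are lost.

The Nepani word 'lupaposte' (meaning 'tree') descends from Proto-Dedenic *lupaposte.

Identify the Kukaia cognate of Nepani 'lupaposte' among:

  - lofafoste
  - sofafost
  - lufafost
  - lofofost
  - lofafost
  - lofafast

lofafost

Kukaia: *lupaposte
  lupaposte (rule 1 does not apply)
  lupaposte → lufafoste   [unconditioned shift]
  lufafoste → lofafoste   [vowel merger]
  lofafoste → lofafost   [apocope]
  giving Kukaia lofafost.
Among the options, 'lofafost' alone shows every Kukaia change applied in order.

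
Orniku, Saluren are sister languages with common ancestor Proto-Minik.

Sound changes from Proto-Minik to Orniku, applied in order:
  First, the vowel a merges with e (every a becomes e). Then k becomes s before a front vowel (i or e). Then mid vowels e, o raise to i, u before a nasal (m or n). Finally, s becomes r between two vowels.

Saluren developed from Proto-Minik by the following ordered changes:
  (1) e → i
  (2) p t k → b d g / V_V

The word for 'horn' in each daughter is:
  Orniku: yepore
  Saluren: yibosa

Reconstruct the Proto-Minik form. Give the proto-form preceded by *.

*yeposa

Position 3: Orniku has p, Saluren has b. Orniku preserves p here (none of its changes turn any other segment into p), so the proto-segment is *p.
Position 5: Orniku has r, Saluren has s. Saluren preserves s here (none of its changes turn any other segment into s), so the proto-segment is *s.
Position 6: Orniku has e, Saluren has a. Saluren preserves a here (none of its changes turn any other segment into a), so the proto-segment is *a.
Verify the candidate proto-form against each daughter:
Orniku: *yeposa
  yeposa → yepose   [vowel merger]
  yepose (rule 2 does not apply)
  yepose (rule 3 does not apply)
  yepose → yepore   [rhotacism]
  giving Orniku yepore.
Saluren: *yeposa
  yeposa → yiposa   [vowel merger]
  yiposa → yibosa   [intervocalic voicing]
  giving Saluren yibosa.
Only *yeposa yields all of Orniku yepore, Saluren yibosa.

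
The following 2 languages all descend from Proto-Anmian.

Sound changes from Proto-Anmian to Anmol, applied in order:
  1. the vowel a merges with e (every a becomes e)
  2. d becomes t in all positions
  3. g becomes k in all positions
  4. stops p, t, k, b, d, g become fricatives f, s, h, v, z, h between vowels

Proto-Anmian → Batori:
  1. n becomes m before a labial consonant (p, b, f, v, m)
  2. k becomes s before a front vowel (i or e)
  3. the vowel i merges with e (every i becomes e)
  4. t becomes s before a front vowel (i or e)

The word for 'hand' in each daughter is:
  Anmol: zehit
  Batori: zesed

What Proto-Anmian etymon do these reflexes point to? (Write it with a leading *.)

*zekid

Position 4: Anmol has i, Batori has e. Anmol preserves i here (none of its changes turn any other segment into i), so the proto-segment is *i.
Position 5: Anmol has t, Batori has d. Batori preserves d here (none of its changes turn any other segment into d), so the proto-segment is *d.
Position 3: Anmol has h, Batori has s. Taking the neighbouring segments as reconstructed: Anmol h could go back to *k or *g or *h; Batori s could go back to *t or *k or *s — the one source consistent with every daughter is *k.
Verify the candidate proto-form against each daughter:
Anmol: start from *zekid.
  rule 1: no change — zekid
  rule 2 (unconditioned shift): zekid → zekit
  rule 3: no change — zekit
  rule 4 (intervocalic lenition): zekit → zehit
  ⇒ Anmol zehit
Batori: *zekid
  zekid (rule 1 does not apply)
  zekid → zesid   [palatalisation]
  zesid → zesed   [vowel merger]
  zesed (rule 4 does not apply)
  giving Batori zesed.
*zekid is the unique common source.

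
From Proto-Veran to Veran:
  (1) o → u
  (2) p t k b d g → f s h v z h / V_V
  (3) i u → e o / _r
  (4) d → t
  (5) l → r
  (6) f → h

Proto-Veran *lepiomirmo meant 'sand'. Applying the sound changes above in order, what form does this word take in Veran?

rehiumermu

Veran: *lepiomirmo > lepiumirmu > lefiumirmu > lefiumermu > refiumermu > rehiumermu  (by vowel merger, intervocalic lenition, pre-rhotic lowering, unconditioned shift, unconditioned shift)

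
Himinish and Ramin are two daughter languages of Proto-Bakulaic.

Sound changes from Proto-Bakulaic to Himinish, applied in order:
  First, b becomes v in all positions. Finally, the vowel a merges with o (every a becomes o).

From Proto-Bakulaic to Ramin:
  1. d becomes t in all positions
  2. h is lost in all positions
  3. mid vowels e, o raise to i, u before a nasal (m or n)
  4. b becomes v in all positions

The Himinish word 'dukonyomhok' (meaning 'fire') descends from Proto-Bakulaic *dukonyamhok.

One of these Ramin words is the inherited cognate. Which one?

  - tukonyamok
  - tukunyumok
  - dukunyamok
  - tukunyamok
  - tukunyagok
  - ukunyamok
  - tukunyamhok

Ramin: start from *dukonyamhok.
  rule 1 (unconditioned shift): dukonyamhok → tukonyamhok
  rule 2 (h-loss): tukonyamhok → tukonyamok
  rule 3 (pre-nasal raising): tukonyamok → tukunyamok
  rule 4: no change — tukunyamok
  ⇒ Ramin tukunyamok

tukunyamok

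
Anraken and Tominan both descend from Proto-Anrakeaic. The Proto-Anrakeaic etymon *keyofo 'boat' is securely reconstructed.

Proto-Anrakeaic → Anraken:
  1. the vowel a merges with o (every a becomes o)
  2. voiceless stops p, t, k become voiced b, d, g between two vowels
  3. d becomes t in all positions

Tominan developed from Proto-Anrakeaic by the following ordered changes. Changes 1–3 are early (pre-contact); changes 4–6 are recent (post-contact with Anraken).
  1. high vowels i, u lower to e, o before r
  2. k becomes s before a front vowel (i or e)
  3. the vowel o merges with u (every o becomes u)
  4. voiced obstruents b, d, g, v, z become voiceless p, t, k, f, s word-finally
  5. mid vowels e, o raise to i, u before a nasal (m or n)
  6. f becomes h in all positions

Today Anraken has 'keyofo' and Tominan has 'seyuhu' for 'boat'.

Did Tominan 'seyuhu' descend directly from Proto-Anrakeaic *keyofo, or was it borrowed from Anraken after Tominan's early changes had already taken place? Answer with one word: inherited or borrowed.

If inherited, *keyofo would pass through all of Tominan's changes:
Tominan: *keyofo > seyofo > seyufu > seyuhu  (by palatalisation, vowel merger, unconditioned shift)
If borrowed from Anraken 'keyofo' after the early changes, it would undergo only the recent ones:
  rule 4 (final devoicing): no change (keyofo)
  rule 5 (pre-nasal raising): no change (keyofo)
  rule 6 (unconditioned shift): keyofo → keyoho
  ⇒ as a loan: keyoho
Tominan 'seyuhu' matches the inherited outcome exactly, so it is an inherited cognate, not a loan.

inherited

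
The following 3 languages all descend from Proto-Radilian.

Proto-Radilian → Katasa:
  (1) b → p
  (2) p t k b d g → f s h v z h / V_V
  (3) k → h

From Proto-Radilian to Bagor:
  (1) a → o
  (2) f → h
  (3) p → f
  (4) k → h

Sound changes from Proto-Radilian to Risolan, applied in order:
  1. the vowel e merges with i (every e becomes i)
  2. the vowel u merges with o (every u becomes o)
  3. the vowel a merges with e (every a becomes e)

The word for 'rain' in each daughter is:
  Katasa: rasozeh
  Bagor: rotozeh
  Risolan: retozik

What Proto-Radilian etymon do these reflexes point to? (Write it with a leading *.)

*ratozek

Position 6: Katasa has e, Bagor has e, Risolan has i. Katasa preserves e here (none of its changes turn any other segment into e), so the proto-segment is *e.
Position 7: Katasa has h, Bagor has h, Risolan has k. Risolan preserves k here (none of its changes turn any other segment into k), so the proto-segment is *k.
Continuing position by position gives *ratozek; check it forward:
Katasa: *ratozek
  ratozek (rule 1 does not apply)
  ratozek → rasozek   [intervocalic lenition]
  rasozek → rasozeh   [unconditioned shift]
  giving Katasa rasozeh.
Bagor: *ratozek
  ratozek → rotozek   [vowel merger]
  rotozek (rule 2 does not apply)
  rotozek (rule 3 does not apply)
  rotozek → rotozeh   [unconditioned shift]
  giving Bagor rotozeh.
Risolan: start from *ratozek.
  rule 1 (vowel merger): ratozek → ratozik
  rule 2: no change — ratozik
  rule 3 (vowel merger): ratozik → retozik
  ⇒ Risolan retozik
Only *ratozek yields all of Katasa rasozeh, Bagor rotozeh, Risolan retozik.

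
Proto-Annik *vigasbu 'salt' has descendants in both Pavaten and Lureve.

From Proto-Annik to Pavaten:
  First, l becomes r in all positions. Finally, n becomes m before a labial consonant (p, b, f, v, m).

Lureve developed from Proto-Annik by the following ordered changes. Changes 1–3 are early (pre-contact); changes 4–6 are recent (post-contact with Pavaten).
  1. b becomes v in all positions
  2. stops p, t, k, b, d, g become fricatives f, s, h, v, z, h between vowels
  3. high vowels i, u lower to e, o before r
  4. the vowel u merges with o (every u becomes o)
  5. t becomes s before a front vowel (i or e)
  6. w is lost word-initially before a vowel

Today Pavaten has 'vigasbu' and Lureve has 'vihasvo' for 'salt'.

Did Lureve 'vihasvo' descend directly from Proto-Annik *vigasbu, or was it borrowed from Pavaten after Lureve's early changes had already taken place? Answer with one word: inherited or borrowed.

inherited

If inherited, *vigasbu would pass through all of Lureve's changes:
Lureve: start from *vigasbu.
  rule 1 (unconditioned shift): vigasbu → vigasvu
  rule 2 (intervocalic lenition): vigasvu → vihasvu
  rule 3: no change — vihasvu
  rule 4 (vowel merger): vihasvu → vihasvo
  rule 5: no change — vihasvo
  rule 6: no change — vihasvo
  ⇒ Lureve vihasvo
If borrowed from Pavaten 'vigasbu' after the early changes, it would undergo only the recent ones:
  rule 4 (vowel merger): vigasbu → vigasbo
  rule 5 (palatalisation): no change (vigasbo)
  rule 6 (glide loss): no change (vigasbo)
  ⇒ as a loan: vigasbo
Lureve 'vihasvo' matches the inherited outcome exactly, so it is an inherited cognate, not a loan.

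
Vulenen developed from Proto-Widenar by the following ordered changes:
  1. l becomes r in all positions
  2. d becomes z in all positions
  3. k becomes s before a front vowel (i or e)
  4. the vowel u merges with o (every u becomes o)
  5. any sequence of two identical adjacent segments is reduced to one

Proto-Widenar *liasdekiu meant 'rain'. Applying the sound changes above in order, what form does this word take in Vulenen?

riaszesio

Vulenen: start from *liasdekiu.
  rule 1 (unconditioned shift): liasdekiu → riasdekiu
  rule 2 (unconditioned shift): riasdekiu → riaszekiu
  rule 3 (palatalisation): riaszekiu → riaszesiu
  rule 4 (vowel merger): riaszesiu → riaszesio
  rule 5: no change — riaszesio
  ⇒ Vulenen riaszesio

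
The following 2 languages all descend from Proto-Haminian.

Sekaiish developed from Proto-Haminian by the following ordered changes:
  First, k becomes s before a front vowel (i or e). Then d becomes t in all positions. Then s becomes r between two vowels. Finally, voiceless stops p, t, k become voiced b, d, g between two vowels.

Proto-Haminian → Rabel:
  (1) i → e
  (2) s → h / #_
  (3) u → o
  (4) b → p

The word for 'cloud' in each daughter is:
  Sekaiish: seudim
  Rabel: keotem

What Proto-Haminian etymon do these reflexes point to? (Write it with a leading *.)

Position 1: Sekaiish has s, Rabel has k. Rabel preserves k here (none of its changes turn any other segment into k), so the proto-segment is *k.
Position 5: Sekaiish has i, Rabel has e. Sekaiish preserves i here (none of its changes turn any other segment into i), so the proto-segment is *i.
Verify the candidate proto-form against each daughter:
Sekaiish: *keutim > seutim > seudim  (by palatalisation, intervocalic voicing)
Rabel: *keutim > keutem > keotem  (by vowel merger, vowel merger)
*keutim is the unique common source.

*keutim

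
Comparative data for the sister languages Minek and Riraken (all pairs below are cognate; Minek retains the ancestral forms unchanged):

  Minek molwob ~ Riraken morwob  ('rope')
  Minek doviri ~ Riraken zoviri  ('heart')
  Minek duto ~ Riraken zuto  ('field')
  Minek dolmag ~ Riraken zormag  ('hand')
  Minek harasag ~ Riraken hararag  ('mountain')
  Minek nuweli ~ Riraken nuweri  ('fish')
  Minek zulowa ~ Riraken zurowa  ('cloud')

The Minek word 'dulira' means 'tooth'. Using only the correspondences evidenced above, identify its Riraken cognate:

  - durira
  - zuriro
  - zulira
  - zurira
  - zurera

duto ~ zuto — Minek d corresponds to Riraken z word-initially before a back vowel.
nuweli ~ nuweri — Minek l corresponds to Riraken r between vowels (before a front vowel).
Applying these to Minek 'dulira':
  dulira → zulira   (d→z word-initially before a back vowel)
  zulira → zurira   (l→r between vowels (before a front vowel))
So the Riraken cognate is 'zurira'.

zurira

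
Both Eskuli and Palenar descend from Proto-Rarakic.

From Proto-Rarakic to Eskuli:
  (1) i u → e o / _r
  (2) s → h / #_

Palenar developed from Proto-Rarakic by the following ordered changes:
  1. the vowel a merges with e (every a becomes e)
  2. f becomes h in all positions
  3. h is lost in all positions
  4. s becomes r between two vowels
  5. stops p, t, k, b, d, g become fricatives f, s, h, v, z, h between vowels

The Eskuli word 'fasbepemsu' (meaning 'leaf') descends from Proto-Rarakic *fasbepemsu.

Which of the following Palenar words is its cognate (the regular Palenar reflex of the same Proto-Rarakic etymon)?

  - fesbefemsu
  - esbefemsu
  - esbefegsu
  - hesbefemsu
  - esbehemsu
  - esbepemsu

Palenar: start from *fasbepemsu.
  rule 1 (vowel merger): fasbepemsu → fesbepemsu
  rule 2 (unconditioned shift): fesbepemsu → hesbepemsu
  rule 3 (h-loss): hesbepemsu → esbepemsu
  rule 4: no change — esbepemsu
  rule 5 (intervocalic lenition): esbepemsu → esbefemsu
  ⇒ Palenar esbefemsu
Among the options, 'esbefemsu' alone shows every Palenar change applied in order.

esbefemsu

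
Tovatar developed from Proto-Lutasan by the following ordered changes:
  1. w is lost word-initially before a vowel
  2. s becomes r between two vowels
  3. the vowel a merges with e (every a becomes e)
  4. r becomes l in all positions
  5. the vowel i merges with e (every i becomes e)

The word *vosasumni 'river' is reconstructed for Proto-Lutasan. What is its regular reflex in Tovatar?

volelumne

Tovatar: *vosasumni
  vosasumni (rule 1 does not apply)
  vosasumni → vorarumni   [rhotacism]
  vorarumni → vorerumni   [vowel merger]
  vorerumni → volelumni   [unconditioned shift]
  volelumni → volelumne   [vowel merger]
  giving Tovatar volelumne.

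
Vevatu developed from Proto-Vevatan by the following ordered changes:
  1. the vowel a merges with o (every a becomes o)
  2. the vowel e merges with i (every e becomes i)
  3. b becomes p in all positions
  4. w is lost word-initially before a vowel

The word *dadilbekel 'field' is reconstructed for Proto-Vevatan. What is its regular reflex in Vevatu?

Vevatu: *dadilbekel > dodilbekel > dodilbikil > dodilpikil  (by vowel merger, vowel merger, unconditioned shift)

dodilpikil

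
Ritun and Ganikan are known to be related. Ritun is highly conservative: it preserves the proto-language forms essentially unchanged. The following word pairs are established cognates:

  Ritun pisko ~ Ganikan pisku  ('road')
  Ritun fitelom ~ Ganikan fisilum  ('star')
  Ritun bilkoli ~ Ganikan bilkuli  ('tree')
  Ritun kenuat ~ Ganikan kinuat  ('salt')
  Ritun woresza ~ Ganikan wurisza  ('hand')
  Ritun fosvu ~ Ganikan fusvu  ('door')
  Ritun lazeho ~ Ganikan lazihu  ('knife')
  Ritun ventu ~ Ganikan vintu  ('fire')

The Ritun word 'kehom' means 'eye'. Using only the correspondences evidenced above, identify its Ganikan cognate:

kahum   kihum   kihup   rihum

kihum

fitelom ~ fisilum, woresza ~ wurisza — Ritun e corresponds to Ganikan i after a consonant, before a consonant other than r, m, n, p, b, f, v.
fitelom ~ fisilum — Ritun o corresponds to Ganikan u after a consonant, before a nasal.
Applying these to Ritun 'kehom':
  kehom → kihom   (e→i after a consonant, before a consonant other than r, m, n, p, b, f, v)
  kihom → kihum   (o→u after a consonant, before a nasal)
So the Ganikan cognate is 'kihum'.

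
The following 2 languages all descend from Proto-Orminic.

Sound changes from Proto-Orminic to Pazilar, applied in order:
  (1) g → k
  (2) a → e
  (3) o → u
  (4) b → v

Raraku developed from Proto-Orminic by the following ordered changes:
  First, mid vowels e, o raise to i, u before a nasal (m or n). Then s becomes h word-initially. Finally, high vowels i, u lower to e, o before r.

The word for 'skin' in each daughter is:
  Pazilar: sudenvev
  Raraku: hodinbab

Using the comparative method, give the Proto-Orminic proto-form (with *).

Position 7: Pazilar has e, Raraku has a. Raraku preserves a here (none of its changes turn any other segment into a), so the proto-segment is *a.
Position 2: Pazilar has u, Raraku has o. Taking the neighbouring segments as reconstructed: Pazilar u could go back to *o or *u; Raraku o can only go back to *o — the one source consistent with every daughter is *o.
Position 8: Pazilar has v, Raraku has b. Raraku preserves b here (none of its changes turn any other segment into b), so the proto-segment is *b.
Continuing position by position gives *sodenbab; check it forward:
Pazilar: start from *sodenbab.
  rule 1: no change — sodenbab
  rule 2 (vowel merger): sodenbab → sodenbeb
  rule 3 (vowel merger): sodenbeb → sudenbeb
  rule 4 (unconditioned shift): sudenbeb → sudenvev
  ⇒ Pazilar sudenvev
Raraku: *sodenbab
  sodenbab → sodinbab   [pre-nasal raising]
  sodinbab → hodinbab   [debuccalisation]
  hodinbab (rule 3 does not apply)
  giving Raraku hodinbab.
Only *sodenbab yields all of Pazilar sudenvev, Raraku hodinbab.

*sodenbab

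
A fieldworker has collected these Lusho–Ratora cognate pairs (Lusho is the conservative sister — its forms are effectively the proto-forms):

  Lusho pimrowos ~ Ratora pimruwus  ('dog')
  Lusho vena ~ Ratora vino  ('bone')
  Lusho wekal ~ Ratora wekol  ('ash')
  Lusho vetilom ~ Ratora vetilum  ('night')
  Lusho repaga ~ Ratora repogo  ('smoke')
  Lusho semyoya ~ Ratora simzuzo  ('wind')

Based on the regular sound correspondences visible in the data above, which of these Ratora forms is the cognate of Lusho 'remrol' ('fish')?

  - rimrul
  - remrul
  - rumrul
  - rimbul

semyoya ~ simzuzo — Lusho e corresponds to Ratora i after a consonant, before a nasal.
pimrowos ~ pimruwus, semyoya ~ simzuzo — Lusho o corresponds to Ratora u after a consonant, before a consonant other than r, m, n, p, b, f, v.
Applying these to Lusho 'remrol':
  remrol → rimrol   (e→i after a consonant, before a nasal)
  rimrol → rimrul   (o→u after a consonant, before a consonant other than r, m, n, p, b, f, v)
So the Ratora cognate is 'rimrul'.

rimrul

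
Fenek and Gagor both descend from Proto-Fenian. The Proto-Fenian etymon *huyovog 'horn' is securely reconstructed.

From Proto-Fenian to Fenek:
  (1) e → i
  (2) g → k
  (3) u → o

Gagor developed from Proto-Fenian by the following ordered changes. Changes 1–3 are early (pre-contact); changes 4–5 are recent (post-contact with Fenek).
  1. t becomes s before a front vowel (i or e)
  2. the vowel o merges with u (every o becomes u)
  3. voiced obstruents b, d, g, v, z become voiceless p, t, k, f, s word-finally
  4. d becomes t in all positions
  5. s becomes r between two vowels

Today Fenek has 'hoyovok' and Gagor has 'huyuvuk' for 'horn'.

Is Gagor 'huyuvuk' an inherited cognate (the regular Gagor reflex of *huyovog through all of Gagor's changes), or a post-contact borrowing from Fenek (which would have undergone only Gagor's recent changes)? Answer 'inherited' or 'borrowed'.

inherited

If inherited, *huyovog would pass through all of Gagor's changes:
Gagor: start from *huyovog.
  rule 1: no change — huyovog
  rule 2 (vowel merger): huyovog → huyuvug
  rule 3 (final devoicing): huyuvug → huyuvuk
  rule 4: no change — huyuvuk
  rule 5: no change — huyuvuk
  ⇒ Gagor huyuvuk
If borrowed from Fenek 'hoyovok' after the early changes, it would undergo only the recent ones:
  rule 4 (unconditioned shift): no change (hoyovok)
  rule 5 (rhotacism): no change (hoyovok)
  ⇒ as a loan: hoyovok
Gagor 'huyuvuk' matches the inherited outcome exactly, so it is an inherited cognate, not a loan.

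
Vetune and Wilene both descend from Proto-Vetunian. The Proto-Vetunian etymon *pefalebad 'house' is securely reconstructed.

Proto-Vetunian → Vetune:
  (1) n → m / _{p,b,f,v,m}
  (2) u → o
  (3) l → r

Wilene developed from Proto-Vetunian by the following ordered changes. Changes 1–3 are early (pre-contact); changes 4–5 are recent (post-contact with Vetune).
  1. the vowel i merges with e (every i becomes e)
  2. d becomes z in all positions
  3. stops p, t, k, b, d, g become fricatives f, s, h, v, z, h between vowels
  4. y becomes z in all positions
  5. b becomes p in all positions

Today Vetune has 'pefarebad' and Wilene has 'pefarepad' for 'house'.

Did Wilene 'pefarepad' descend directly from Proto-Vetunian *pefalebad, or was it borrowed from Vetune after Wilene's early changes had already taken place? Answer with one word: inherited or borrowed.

borrowed

If inherited, *pefalebad would pass through all of Wilene's changes:
Wilene: *pefalebad > pefalebaz > pefalevaz  (by unconditioned shift, intervocalic lenition)
If borrowed from Vetune 'pefarebad' after the early changes, it would undergo only the recent ones:
  rule 4 (unconditioned shift): no change (pefarebad)
  rule 5 (unconditioned shift): pefarebad → pefarepad
  ⇒ as a loan: pefarepad
Wilene 'pefarepad' matches the loan outcome 'pefarepad', not the inherited 'pefalevaz' — it skipped the early Wilene changes, so it was borrowed from Vetune.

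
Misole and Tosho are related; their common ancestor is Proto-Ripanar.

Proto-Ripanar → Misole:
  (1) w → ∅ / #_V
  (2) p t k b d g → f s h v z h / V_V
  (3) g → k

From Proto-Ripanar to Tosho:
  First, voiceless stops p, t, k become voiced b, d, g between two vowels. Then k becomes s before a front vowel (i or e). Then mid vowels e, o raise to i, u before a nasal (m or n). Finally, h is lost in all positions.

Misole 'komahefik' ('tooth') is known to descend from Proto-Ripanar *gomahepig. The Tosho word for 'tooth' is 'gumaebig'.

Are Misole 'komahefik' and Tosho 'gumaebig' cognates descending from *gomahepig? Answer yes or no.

Derive the expected Tosho reflex of *gomahepig:
Tosho: *gomahepig > gomahebig > gumahebig > gumaebig  (by intervocalic voicing, pre-nasal raising, h-loss)
Tosho 'gumaebig' matches the regular reflex exactly, so the pair is cognate.

yes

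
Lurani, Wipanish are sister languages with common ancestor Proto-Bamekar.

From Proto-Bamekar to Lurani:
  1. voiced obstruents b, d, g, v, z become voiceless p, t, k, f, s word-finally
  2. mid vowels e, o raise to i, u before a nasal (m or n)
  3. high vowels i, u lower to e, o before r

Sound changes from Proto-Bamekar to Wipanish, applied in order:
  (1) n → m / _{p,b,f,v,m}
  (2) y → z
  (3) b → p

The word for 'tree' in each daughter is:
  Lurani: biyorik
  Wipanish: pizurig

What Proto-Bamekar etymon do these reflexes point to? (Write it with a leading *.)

Position 4: Lurani has o, Wipanish has u. Wipanish preserves u here (none of its changes turn any other segment into u), so the proto-segment is *u.
Position 1: Lurani has b, Wipanish has p. Lurani preserves b here (none of its changes turn any other segment into b), so the proto-segment is *b.
Verify the candidate proto-form against each daughter:
Lurani: *biyurig
  biyurig → biyurik   [final devoicing]
  biyurik (rule 2 does not apply)
  biyurik → biyorik   [pre-rhotic lowering]
  giving Lurani biyorik.
Wipanish: *biyurig
  biyurig (rule 1 does not apply)
  biyurig → bizurig   [unconditioned shift]
  bizurig → pizurig   [unconditioned shift]
  giving Wipanish pizurig.
No other proto-form is consistent with every reflex, so the reconstruction is *biyurig.

*biyurig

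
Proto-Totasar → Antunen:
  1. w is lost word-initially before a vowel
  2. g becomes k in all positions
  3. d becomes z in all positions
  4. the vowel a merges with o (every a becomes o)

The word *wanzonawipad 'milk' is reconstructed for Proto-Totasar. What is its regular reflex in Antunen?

Antunen: *wanzonawipad > anzonawipad > anzonawipaz > onzonowipoz  (by glide loss, unconditioned shift, vowel merger)

onzonowipoz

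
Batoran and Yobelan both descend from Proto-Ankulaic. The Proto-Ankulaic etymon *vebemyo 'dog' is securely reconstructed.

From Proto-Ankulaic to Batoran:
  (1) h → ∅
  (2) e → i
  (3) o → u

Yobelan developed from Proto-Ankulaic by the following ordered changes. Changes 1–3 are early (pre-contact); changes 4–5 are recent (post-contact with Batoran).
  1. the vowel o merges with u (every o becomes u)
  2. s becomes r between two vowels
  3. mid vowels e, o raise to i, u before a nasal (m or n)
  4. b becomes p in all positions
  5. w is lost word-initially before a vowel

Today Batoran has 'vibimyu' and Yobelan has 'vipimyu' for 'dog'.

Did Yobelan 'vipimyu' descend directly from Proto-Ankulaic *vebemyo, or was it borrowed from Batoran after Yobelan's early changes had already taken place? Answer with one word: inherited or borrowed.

If inherited, *vebemyo would pass through all of Yobelan's changes:
Yobelan: *vebemyo > vebemyu > vebimyu > vepimyu  (by vowel merger, pre-nasal raising, unconditioned shift)
If borrowed from Batoran 'vibimyu' after the early changes, it would undergo only the recent ones:
  rule 4 (unconditioned shift): vibimyu → vipimyu
  rule 5 (glide loss): no change (vipimyu)
  ⇒ as a loan: vipimyu
Yobelan 'vipimyu' matches the loan outcome 'vipimyu', not the inherited 'vepimyu' — it skipped the early Yobelan changes, so it was borrowed from Batoran.

borrowed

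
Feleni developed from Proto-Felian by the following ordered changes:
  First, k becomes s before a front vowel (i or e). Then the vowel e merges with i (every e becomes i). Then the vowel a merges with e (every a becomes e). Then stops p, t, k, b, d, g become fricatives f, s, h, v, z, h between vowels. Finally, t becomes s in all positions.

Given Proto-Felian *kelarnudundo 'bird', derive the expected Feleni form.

Feleni: *kelarnudundo
  kelarnudundo → selarnudundo   [palatalisation]
  selarnudundo → silarnudundo   [vowel merger]
  silarnudundo → silernudundo   [vowel merger]
  silernudundo → silernuzundo   [intervocalic lenition]
  silernuzundo (rule 5 does not apply)
  giving Feleni silernuzundo.

silernuzundo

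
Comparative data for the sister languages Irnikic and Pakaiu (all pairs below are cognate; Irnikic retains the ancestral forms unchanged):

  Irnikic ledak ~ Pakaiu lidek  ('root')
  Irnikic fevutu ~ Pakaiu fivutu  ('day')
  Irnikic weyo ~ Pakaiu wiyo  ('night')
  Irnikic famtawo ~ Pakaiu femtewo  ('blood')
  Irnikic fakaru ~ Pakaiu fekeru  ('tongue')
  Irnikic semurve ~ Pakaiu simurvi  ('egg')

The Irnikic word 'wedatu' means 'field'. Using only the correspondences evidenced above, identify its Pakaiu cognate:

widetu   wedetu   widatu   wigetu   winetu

ledak ~ lidek, weyo ~ wiyo — Irnikic e corresponds to Pakaiu i after a consonant, before a consonant other than r, m, n, p, b, f, v.
ledak ~ lidek, famtawo ~ femtewo — Irnikic a corresponds to Pakaiu e after a consonant, before a consonant other than r, m, n, p, b, f, v.
Applying these to Irnikic 'wedatu':
  wedatu → widatu   (e→i after a consonant, before a consonant other than r, m, n, p, b, f, v)
  widatu → widetu   (a→e after a consonant, before a consonant other than r, m, n, p, b, f, v)
So the Pakaiu cognate is 'widetu'.

widetu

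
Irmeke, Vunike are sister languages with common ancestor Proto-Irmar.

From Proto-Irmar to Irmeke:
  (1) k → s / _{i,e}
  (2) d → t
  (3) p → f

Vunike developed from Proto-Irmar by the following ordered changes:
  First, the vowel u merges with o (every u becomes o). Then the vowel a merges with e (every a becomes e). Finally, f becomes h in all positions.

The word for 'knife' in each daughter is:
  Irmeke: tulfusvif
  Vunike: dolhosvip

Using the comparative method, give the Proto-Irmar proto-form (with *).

Position 5: Irmeke has u, Vunike has o. Irmeke preserves u here (none of its changes turn any other segment into u), so the proto-segment is *u.
Position 4: Irmeke has f, Vunike has h. Taking the neighbouring segments as reconstructed: Irmeke f could go back to *p or *f; Vunike h could go back to *f or *h — the one source consistent with every daughter is *f.
Position 1: Irmeke has t, Vunike has d. Vunike preserves d here (none of its changes turn any other segment into d), so the proto-segment is *d.
Verify the candidate proto-form against each daughter:
Irmeke: *dulfusvip > tulfusvip > tulfusvif  (by unconditioned shift, unconditioned shift)
Vunike: *dulfusvip > dolfosvip > dolhosvip  (by vowel merger, unconditioned shift)
No other proto-form is consistent with every reflex, so the reconstruction is *dulfusvip.

*dulfusvip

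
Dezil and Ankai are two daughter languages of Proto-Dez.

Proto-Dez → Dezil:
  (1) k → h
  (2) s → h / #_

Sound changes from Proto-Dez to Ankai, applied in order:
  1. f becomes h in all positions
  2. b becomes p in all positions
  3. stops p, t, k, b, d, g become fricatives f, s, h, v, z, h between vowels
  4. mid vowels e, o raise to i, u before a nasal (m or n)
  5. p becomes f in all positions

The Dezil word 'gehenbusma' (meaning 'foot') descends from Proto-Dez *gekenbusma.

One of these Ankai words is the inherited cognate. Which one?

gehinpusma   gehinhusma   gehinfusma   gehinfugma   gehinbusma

gehinfusma

Ankai: *gekenbusma
  gekenbusma (rule 1 does not apply)
  gekenbusma → gekenpusma   [unconditioned shift]
  gekenpusma → gehenpusma   [intervocalic lenition]
  gehenpusma → gehinpusma   [pre-nasal raising]
  gehinpusma → gehinfusma   [unconditioned shift]
  giving Ankai gehinfusma.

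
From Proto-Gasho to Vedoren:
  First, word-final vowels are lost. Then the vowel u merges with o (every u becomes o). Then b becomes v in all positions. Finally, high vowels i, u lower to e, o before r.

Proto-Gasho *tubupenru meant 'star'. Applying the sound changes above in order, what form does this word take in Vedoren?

tovopenr

Vedoren: start from *tubupenru.
  rule 1 (apocope): tubupenru → tubupenr
  rule 2 (vowel merger): tubupenr → tobopenr
  rule 3 (unconditioned shift): tobopenr → tovopenr
  rule 4: no change — tovopenr
  ⇒ Vedoren tovopenr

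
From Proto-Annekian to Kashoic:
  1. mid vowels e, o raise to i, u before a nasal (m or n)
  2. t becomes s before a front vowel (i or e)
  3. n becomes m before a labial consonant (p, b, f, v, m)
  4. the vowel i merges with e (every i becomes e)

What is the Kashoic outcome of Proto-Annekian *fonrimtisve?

funremsesve

Kashoic: start from *fonrimtisve.
  rule 1 (pre-nasal raising): fonrimtisve → funrimtisve
  rule 2 (palatalisation): funrimtisve → funrimsisve
  rule 3: no change — funrimsisve
  rule 4 (vowel merger): funrimsisve → funremsesve
  ⇒ Kashoic funremsesve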